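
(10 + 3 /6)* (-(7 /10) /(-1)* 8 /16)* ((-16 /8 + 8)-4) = 7.35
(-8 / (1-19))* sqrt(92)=8* sqrt(23) / 9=4.26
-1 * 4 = -4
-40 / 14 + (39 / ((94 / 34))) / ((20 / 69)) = 301429 / 6580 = 45.81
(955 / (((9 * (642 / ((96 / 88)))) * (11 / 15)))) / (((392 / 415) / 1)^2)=822374375 / 2984231712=0.28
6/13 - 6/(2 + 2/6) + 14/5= 314/455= 0.69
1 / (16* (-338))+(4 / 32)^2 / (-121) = -411 / 1308736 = -0.00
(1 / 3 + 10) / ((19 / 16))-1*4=268 / 57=4.70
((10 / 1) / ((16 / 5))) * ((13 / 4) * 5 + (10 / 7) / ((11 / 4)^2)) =1392375 / 27104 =51.37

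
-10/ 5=-2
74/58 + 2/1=95/29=3.28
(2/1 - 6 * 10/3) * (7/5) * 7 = -882/5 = -176.40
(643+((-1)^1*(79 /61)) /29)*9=10236492 /1769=5786.60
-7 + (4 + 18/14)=-12/7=-1.71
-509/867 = -0.59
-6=-6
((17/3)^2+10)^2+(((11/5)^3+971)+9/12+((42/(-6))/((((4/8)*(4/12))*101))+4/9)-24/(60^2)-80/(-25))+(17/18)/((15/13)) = 11288896999/4090500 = 2759.78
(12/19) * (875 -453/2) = 7782/19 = 409.58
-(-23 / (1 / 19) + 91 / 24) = 10397 / 24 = 433.21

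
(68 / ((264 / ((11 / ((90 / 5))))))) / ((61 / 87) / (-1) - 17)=-493 / 55440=-0.01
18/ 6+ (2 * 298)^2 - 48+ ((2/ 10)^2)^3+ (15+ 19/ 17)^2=355430.78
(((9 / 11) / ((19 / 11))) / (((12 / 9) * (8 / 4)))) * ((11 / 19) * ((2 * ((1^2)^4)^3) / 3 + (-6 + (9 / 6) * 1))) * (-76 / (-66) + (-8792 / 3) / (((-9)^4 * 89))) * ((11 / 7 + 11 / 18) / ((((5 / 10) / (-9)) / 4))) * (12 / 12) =69867815875 / 983725722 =71.02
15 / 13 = 1.15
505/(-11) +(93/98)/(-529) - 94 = -79785861/570262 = -139.91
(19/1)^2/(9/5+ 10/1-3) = 1805/44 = 41.02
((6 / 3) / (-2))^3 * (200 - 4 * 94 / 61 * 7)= -9568 / 61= -156.85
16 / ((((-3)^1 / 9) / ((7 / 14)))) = -24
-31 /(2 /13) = -403 /2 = -201.50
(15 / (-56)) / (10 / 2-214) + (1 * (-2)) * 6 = -140433 / 11704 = -12.00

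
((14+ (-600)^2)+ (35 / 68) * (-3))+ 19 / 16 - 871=97686799 / 272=359142.64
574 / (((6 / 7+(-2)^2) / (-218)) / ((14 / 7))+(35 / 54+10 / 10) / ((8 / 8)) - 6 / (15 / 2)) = 29562435 / 43108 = 685.78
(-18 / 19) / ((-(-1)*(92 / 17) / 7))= -1071 / 874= -1.23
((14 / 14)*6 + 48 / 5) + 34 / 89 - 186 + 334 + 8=171.98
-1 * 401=-401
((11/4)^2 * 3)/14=363/224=1.62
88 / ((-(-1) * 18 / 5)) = 220 / 9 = 24.44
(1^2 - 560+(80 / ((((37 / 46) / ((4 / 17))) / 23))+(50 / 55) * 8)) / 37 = -0.36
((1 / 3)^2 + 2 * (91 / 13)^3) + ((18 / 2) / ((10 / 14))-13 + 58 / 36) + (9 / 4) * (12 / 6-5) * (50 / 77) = 2366384 / 3465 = 682.94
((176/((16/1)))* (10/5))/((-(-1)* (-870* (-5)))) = 11/2175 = 0.01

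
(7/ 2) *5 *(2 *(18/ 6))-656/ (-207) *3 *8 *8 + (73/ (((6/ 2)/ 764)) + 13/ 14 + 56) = 6234261/ 322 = 19361.06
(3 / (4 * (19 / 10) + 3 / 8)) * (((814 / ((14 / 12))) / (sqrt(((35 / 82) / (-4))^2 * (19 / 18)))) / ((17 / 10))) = 1408.27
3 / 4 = 0.75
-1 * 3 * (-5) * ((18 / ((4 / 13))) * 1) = 1755 / 2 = 877.50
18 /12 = 1.50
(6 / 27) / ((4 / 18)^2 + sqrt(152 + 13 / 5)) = -360 / 5071573 + 1458* sqrt(3865) / 5071573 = 0.02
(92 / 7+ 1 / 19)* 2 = 3510 / 133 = 26.39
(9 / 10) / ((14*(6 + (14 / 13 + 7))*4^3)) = 0.00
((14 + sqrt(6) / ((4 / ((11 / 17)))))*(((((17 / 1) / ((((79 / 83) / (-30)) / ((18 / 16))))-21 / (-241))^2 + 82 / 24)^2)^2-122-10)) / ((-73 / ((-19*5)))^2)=158438815009392602118764899018307097022075134070290279287016892738475*sqrt(6) / 33210288883261996007471095009850615408328179712 + 100824700460522564984668572102559061741320539862911995909919840833575 / 244193300612220558878463933895960407414177792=424574852824054567076398.20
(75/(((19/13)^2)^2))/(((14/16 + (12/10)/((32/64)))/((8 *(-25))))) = -17136600000/17072051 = -1003.78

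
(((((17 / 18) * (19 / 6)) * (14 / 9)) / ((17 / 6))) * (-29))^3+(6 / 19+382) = -1086330424643 / 10097379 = -107585.39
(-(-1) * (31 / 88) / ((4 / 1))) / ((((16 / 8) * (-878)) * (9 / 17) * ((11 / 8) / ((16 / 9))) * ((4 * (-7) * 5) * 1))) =527 / 602369460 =0.00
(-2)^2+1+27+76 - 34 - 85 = -11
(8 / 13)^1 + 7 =99 / 13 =7.62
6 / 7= 0.86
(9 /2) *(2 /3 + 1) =15 /2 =7.50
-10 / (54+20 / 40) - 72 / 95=-9748 / 10355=-0.94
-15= -15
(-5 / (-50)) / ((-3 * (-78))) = 1 / 2340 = 0.00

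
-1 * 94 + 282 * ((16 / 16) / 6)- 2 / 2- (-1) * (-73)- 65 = -186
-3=-3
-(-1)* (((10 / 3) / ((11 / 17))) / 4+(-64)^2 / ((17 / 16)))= 4326821 / 1122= 3856.35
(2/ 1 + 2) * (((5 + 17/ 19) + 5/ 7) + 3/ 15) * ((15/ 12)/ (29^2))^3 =7075/ 79111501693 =0.00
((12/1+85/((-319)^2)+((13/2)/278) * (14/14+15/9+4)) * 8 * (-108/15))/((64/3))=-2321378793/70723895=-32.82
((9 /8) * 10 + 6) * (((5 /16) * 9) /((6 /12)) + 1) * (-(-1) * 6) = 10971 /16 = 685.69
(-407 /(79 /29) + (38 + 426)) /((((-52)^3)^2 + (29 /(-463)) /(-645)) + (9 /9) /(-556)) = 4126618464180 /259335905851065184991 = 0.00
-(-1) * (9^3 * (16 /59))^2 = 136048896 /3481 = 39083.28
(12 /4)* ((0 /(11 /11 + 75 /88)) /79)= 0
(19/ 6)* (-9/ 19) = -3/ 2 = -1.50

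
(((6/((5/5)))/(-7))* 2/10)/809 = -6/28315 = -0.00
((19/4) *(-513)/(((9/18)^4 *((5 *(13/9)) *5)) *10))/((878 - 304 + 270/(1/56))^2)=-243/554349250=-0.00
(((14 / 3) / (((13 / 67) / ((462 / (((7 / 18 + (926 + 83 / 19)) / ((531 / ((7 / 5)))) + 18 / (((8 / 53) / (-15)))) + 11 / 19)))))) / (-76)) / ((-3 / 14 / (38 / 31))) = -612098015760 / 1306887865387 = -0.47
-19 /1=-19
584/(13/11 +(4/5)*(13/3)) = 96360/767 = 125.63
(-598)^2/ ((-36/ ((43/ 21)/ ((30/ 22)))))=-42286673/ 2835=-14915.93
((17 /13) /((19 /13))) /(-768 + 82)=-17 /13034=-0.00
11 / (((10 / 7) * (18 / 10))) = 77 / 18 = 4.28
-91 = -91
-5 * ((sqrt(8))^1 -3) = 15 -10 * sqrt(2) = 0.86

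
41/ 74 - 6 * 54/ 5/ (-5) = 25001/ 1850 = 13.51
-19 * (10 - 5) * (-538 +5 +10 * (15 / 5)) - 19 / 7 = 334476 / 7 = 47782.29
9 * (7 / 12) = 21 / 4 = 5.25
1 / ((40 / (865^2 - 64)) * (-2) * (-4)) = 748161 / 320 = 2338.00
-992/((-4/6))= 1488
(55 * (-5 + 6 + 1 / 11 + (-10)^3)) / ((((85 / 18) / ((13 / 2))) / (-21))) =1588089.18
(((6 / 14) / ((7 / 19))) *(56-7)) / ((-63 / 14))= -12.67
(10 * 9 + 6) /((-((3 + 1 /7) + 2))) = -56 /3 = -18.67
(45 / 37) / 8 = 45 / 296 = 0.15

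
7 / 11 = 0.64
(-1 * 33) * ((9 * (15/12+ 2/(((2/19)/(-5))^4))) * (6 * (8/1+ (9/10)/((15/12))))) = -1582080844113/10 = -158208084411.30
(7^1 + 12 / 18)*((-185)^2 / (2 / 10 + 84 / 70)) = 3935875 / 21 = 187422.62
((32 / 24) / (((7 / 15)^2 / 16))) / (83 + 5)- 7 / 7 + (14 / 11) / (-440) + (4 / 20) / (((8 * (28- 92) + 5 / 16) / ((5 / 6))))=320235557 / 2912443380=0.11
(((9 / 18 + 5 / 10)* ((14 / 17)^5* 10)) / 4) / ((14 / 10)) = 960400 / 1419857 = 0.68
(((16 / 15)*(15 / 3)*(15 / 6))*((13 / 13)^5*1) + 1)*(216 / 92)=774 / 23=33.65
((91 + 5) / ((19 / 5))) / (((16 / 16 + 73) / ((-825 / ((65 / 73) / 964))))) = -2786731200 / 9139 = -304927.37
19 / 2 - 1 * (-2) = 23 / 2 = 11.50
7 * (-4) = -28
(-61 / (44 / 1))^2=3721 / 1936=1.92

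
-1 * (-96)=96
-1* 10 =-10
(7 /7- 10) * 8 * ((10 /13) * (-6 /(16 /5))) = 1350 /13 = 103.85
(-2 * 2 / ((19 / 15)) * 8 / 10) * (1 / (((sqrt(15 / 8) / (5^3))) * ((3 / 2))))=-1600 * sqrt(30) / 57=-153.75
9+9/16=153/16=9.56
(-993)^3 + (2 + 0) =-979146655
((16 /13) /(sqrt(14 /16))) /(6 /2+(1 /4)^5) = 32768 * sqrt(14) /279643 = 0.44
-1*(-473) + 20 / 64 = 7573 / 16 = 473.31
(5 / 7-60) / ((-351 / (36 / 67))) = 1660 / 18291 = 0.09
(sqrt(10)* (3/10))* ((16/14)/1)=12* sqrt(10)/35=1.08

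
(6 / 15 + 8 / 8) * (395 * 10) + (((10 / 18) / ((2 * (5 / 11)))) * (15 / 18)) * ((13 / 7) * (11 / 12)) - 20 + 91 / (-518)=1849740677 / 335664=5510.69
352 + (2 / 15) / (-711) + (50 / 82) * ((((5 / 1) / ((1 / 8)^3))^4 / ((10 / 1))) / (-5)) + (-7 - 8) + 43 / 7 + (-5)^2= -523776499144.05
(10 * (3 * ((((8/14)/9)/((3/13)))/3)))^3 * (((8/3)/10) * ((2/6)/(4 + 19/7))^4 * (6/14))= 0.00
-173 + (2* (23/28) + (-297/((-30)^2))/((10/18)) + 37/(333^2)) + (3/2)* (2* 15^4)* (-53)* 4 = -337737479928013/10489500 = -32197671.95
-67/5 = -13.40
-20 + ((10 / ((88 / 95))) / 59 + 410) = 1012915 / 2596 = 390.18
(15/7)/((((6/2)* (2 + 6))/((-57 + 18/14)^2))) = 190125/686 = 277.15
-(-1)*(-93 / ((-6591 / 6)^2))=-372 / 4826809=-0.00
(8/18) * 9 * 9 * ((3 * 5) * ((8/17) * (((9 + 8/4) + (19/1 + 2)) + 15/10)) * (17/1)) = 144720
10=10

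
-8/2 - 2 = -6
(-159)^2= 25281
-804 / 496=-201 / 124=-1.62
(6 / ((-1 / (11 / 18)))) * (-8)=88 / 3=29.33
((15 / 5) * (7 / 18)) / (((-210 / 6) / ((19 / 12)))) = -19 / 360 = -0.05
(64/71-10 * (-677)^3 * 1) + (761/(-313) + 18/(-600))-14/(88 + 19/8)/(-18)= 44869321140645197317/14460506100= 3102887328.45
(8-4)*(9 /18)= 2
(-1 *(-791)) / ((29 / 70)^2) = 3875900 / 841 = 4608.68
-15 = -15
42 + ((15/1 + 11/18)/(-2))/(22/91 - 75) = 10311707/244908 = 42.10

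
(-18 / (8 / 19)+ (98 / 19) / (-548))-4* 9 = -820043 / 10412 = -78.76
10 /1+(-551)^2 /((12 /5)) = 1518125 /12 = 126510.42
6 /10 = 3 /5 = 0.60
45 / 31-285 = -8790 / 31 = -283.55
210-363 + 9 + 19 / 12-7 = -1793 / 12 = -149.42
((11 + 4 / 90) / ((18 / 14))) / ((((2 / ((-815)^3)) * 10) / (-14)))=527333408455 / 162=3255144496.64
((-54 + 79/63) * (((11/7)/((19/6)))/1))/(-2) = 36553/2793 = 13.09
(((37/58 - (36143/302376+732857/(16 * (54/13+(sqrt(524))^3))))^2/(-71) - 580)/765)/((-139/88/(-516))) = -1211820696762866030419182566123678273251/4890999654950131981395715403840436000+19777347568150164803563355603 * sqrt(131)/9482028099994280206936597990500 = -247.74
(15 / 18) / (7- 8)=-5 / 6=-0.83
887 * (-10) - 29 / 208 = -1844989 / 208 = -8870.14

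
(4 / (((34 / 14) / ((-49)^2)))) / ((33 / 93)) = 2084068 / 187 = 11144.75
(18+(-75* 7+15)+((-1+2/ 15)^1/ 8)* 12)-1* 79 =-5723/ 10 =-572.30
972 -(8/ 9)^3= 708076/ 729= 971.30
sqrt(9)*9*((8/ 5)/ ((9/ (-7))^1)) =-168/ 5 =-33.60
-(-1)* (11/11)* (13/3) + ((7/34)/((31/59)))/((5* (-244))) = 16715201/3857640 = 4.33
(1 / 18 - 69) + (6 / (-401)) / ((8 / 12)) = -68.97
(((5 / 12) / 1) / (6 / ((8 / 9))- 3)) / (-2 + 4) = 1 / 18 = 0.06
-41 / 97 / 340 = -41 / 32980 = -0.00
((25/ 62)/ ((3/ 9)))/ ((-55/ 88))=-60/ 31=-1.94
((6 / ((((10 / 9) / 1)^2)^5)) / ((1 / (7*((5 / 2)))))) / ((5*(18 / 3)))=24407490807 / 20000000000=1.22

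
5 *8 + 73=113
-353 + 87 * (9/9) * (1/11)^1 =-3796/11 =-345.09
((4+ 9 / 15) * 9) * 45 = 1863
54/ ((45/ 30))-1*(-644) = 680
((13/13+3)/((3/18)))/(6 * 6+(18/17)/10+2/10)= 1020/1543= 0.66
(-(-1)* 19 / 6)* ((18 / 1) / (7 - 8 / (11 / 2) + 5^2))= 209 / 112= 1.87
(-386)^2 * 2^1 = 297992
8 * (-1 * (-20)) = 160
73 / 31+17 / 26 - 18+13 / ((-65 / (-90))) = 2425 / 806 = 3.01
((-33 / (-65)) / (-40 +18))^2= 9 / 16900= 0.00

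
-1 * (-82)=82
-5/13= -0.38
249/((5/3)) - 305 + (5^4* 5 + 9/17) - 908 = 175264/85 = 2061.93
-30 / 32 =-15 / 16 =-0.94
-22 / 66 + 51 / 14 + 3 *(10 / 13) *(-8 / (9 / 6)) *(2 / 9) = 941 / 1638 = 0.57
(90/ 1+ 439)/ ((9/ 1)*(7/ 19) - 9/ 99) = 110561/ 674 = 164.04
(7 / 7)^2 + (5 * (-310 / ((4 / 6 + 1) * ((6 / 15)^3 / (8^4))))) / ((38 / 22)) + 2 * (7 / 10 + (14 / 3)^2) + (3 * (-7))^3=-29470278863 / 855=-34468162.41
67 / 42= 1.60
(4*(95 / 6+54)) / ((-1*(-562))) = 419 / 843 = 0.50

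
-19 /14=-1.36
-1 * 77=-77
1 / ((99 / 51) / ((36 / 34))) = 6 / 11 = 0.55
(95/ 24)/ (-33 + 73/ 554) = -26315/ 218508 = -0.12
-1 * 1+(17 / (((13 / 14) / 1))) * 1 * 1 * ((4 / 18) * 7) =3215 / 117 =27.48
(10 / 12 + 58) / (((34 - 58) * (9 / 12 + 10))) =-353 / 1548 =-0.23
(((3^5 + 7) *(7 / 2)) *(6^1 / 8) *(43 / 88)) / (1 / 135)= 15238125 / 352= 43290.13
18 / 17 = 1.06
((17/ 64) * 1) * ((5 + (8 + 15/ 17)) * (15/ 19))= 885/ 304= 2.91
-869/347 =-2.50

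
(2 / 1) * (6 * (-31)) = -372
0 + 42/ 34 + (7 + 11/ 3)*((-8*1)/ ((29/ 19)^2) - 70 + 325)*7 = 805700119/ 42891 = 18784.83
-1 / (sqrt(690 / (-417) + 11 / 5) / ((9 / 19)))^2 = -56295 / 136819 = -0.41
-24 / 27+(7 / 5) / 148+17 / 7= 72221 / 46620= 1.55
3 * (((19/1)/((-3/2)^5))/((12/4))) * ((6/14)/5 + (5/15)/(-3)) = 4864/76545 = 0.06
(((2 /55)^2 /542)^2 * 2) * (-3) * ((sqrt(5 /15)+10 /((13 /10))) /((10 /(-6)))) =24 * sqrt(3) /3360155253125+288 /1747280731625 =0.00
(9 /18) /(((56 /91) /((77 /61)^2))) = 77077 /59536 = 1.29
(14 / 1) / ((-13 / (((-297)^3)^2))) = -9608746404786606 / 13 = -739134338829738.92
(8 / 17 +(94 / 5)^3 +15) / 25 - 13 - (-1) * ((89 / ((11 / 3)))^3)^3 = 366353458159759777995615373 / 125265971084375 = 2924604782834.41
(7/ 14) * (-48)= -24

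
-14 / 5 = -2.80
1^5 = 1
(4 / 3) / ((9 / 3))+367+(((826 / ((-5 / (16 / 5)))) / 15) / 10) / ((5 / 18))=9977543 / 28125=354.76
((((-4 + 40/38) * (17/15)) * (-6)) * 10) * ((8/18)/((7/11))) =23936/171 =139.98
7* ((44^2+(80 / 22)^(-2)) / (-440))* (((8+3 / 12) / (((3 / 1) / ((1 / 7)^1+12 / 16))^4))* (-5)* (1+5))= 48401890625 / 809238528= 59.81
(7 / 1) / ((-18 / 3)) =-7 / 6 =-1.17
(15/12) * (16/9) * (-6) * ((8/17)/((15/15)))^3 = -20480/14739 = -1.39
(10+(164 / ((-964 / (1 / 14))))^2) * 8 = 227680882 / 2845969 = 80.00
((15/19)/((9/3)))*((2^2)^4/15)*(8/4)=512/57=8.98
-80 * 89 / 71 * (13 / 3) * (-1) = 92560 / 213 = 434.55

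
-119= -119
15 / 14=1.07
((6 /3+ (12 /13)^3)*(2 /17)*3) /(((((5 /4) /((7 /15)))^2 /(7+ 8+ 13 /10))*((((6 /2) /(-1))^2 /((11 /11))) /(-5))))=-782342624 /630264375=-1.24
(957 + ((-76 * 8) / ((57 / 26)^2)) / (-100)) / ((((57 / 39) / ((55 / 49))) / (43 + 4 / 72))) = 90800762195 / 2865618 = 31686.28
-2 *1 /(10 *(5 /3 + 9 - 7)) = -0.05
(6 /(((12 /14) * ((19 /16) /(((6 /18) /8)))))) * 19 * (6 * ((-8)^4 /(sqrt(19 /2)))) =114688 * sqrt(38) /19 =37209.70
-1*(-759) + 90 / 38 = 14466 / 19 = 761.37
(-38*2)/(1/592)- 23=-45015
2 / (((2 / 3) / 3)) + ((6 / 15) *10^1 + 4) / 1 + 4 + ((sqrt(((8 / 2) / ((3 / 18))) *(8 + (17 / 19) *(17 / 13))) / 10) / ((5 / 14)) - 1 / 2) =42 *sqrt(372970) / 6175 + 41 / 2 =24.65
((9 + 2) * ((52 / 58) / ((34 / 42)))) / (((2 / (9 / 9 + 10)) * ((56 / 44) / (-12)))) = -311454 / 493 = -631.75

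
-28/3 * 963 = -8988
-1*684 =-684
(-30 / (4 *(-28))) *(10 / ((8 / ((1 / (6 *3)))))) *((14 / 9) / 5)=5 / 864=0.01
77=77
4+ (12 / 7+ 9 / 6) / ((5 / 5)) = 7.21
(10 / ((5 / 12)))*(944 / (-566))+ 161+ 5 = 35650 / 283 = 125.97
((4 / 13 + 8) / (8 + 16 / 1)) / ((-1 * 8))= -9 / 208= -0.04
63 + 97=160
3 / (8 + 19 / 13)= 13 / 41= 0.32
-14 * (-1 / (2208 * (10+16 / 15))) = 35 / 61088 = 0.00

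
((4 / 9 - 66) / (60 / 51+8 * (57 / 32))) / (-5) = 8024 / 9441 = 0.85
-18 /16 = -9 /8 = -1.12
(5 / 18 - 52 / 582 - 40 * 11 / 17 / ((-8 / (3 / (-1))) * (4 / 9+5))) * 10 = -15.94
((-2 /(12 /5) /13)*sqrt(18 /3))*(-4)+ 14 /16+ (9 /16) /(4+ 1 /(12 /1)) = 10*sqrt(6) /39+ 397 /392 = 1.64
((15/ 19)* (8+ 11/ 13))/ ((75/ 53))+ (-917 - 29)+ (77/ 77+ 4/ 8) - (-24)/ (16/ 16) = -452289/ 494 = -915.56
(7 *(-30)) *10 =-2100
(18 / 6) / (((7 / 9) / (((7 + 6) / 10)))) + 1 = 421 / 70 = 6.01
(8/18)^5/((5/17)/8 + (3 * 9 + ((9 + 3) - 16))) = 139264/185000517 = 0.00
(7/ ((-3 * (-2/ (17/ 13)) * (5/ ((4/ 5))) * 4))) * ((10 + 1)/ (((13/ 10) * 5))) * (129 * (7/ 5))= 394009/ 21125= 18.65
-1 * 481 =-481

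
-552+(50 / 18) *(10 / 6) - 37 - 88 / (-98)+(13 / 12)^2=-12326101 / 21168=-582.30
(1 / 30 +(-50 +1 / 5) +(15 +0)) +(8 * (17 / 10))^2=22529 / 150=150.19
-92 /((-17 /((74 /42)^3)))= 4660076 /157437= 29.60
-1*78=-78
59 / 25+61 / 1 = 1584 / 25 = 63.36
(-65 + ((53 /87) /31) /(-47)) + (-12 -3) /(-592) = -4875816311 /75041328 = -64.98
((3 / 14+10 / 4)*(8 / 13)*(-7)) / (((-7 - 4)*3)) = 0.35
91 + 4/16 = 91.25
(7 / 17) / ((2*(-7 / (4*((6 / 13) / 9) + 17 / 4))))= -695 / 5304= -0.13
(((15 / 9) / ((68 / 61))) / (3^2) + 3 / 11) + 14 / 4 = 3.94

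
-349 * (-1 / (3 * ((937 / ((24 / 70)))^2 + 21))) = 16752 / 1075515049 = 0.00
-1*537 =-537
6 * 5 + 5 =35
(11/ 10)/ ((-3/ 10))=-11/ 3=-3.67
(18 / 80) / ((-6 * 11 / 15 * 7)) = -0.01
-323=-323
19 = 19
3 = 3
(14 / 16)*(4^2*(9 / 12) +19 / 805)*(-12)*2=-29037 / 115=-252.50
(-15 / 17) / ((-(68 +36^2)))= 15 / 23188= 0.00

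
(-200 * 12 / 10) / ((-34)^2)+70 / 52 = 8555 / 7514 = 1.14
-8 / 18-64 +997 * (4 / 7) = 31832 / 63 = 505.27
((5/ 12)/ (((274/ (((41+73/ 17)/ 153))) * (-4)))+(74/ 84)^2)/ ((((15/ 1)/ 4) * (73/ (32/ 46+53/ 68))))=500111059351/ 119610101414160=0.00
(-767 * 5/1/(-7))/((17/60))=230100/119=1933.61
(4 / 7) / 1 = 4 / 7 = 0.57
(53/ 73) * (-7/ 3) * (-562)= 208502/ 219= 952.06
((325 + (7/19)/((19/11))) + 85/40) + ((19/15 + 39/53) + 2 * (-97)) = 310737091/2295960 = 135.34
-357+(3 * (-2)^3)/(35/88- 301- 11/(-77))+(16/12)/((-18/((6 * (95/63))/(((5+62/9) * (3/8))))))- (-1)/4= -5342220819295/14971734036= -356.82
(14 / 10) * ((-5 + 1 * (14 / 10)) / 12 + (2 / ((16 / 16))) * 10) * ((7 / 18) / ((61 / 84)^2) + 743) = 3816309413 / 186050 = 20512.28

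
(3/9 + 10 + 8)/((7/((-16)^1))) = -880/21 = -41.90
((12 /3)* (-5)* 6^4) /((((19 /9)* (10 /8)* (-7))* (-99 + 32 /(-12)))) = -559872 /40565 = -13.80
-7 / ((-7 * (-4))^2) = -0.01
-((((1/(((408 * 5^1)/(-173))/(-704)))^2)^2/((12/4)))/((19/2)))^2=-11542242474984173806838783414370304/58085957777044081640625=-198709686759.19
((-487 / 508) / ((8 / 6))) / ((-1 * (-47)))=-1461 / 95504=-0.02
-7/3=-2.33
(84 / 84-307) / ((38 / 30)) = -4590 / 19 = -241.58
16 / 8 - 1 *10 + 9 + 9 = 10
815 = 815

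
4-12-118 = -126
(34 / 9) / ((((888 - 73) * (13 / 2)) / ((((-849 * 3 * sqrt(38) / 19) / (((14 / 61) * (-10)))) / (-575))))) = -293471 * sqrt(38) / 4051263125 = -0.00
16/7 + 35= 261/7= 37.29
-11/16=-0.69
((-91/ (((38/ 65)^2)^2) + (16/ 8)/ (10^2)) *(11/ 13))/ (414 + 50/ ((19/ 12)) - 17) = -446700422377/ 290434752400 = -1.54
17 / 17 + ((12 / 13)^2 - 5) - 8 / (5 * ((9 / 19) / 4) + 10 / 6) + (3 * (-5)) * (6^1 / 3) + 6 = -2671076 / 87035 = -30.69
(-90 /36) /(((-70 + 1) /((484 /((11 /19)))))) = 2090 /69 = 30.29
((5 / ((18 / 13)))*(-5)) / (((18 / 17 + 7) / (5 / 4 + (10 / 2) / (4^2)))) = -138125 / 39456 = -3.50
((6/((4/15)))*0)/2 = 0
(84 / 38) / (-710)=-21 / 6745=-0.00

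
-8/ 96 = -0.08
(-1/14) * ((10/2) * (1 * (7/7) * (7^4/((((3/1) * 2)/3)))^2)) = -4117715/8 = -514714.38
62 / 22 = 31 / 11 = 2.82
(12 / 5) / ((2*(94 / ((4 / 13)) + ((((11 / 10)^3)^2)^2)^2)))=0.00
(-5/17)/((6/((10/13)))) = -25/663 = -0.04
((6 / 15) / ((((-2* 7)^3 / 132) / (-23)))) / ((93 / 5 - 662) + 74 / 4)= -506 / 714469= -0.00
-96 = -96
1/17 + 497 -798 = -300.94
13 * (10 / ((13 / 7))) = 70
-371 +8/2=-367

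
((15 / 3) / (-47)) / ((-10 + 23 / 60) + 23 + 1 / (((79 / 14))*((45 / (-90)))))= -23700 / 2902579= -0.01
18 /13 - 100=-1282 /13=-98.62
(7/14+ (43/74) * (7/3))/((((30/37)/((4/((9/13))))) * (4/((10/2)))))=1339/81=16.53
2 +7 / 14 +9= 23 / 2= 11.50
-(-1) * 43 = 43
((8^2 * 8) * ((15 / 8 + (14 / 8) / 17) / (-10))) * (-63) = 542304 / 85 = 6380.05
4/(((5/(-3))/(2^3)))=-96/5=-19.20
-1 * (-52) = 52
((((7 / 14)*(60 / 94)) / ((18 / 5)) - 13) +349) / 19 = 94777 / 5358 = 17.69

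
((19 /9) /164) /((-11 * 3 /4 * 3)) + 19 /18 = 77083 /73062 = 1.06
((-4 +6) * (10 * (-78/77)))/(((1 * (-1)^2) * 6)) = -260/77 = -3.38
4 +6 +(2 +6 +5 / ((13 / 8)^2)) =3362 / 169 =19.89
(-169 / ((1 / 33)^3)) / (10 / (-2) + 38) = -184041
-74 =-74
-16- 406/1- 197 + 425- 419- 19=-632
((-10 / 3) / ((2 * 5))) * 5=-1.67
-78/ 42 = -13/ 7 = -1.86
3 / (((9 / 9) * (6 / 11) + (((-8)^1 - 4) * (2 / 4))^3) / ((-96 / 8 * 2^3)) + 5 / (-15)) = 1584 / 1009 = 1.57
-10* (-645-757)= 14020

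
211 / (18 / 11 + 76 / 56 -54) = -32494 / 7855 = -4.14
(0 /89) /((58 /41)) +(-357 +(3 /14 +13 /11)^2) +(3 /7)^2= -8416031 /23716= -354.87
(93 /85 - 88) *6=-44322 /85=-521.44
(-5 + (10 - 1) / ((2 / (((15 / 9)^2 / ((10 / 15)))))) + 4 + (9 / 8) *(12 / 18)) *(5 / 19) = 4.87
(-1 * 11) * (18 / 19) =-198 / 19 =-10.42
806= 806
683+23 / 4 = 2755 / 4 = 688.75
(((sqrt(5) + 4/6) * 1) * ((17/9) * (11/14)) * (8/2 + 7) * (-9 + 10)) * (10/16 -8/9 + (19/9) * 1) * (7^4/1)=93838283/1944 + 93838283 * sqrt(5)/1296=210175.64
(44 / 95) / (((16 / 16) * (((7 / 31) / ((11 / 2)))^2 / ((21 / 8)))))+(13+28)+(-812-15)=-344247 / 5320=-64.71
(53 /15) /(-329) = -53 /4935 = -0.01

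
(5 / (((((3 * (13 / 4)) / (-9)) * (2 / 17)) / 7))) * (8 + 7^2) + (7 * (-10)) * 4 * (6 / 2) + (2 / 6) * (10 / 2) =-643165 / 39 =-16491.41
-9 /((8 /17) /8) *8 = -1224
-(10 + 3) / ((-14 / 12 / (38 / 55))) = 2964 / 385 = 7.70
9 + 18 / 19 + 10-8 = 227 / 19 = 11.95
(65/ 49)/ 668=0.00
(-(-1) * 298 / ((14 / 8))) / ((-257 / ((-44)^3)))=101539328 / 1799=56442.09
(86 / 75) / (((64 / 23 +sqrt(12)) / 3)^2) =178177251 / 15848450-50225376 *sqrt(3) / 7924225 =0.26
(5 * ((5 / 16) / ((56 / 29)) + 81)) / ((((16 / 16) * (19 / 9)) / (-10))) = -16362225 / 8512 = -1922.25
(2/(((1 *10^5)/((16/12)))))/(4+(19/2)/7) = 7/1406250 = 0.00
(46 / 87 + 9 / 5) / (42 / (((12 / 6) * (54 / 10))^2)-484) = -164106 / 34082105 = -0.00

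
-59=-59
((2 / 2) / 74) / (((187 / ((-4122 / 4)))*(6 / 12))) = -0.15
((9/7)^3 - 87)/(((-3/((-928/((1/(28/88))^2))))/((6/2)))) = -6753984/847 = -7974.01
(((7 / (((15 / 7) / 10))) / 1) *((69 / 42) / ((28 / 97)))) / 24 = 2231 / 288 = 7.75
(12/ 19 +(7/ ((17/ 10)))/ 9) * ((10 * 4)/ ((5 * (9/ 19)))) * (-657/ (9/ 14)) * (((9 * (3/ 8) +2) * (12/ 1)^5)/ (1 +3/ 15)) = -356180572160/ 17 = -20951798362.35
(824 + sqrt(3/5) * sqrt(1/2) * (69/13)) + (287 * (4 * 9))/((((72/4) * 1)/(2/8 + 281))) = 69 * sqrt(30)/130 + 324523/2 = 162264.41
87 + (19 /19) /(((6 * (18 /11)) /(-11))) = 9275 /108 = 85.88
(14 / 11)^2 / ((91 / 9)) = 252 / 1573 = 0.16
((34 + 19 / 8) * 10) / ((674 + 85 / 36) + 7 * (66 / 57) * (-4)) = 0.56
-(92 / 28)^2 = -529 / 49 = -10.80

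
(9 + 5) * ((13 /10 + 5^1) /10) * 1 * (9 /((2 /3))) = 11907 /100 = 119.07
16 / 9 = 1.78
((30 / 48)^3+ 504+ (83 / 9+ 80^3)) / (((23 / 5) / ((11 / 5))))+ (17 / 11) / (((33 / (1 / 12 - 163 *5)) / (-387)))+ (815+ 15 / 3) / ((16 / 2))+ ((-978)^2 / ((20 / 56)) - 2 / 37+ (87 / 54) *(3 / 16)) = 633691075798853 / 215677440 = 2938142.61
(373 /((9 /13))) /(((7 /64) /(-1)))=-310336 /63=-4925.97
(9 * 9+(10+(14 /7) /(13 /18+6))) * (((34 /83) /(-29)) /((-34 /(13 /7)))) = 143611 /2038729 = 0.07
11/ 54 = 0.20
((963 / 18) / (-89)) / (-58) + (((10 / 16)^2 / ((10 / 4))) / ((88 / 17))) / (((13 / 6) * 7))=4085579 / 330698368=0.01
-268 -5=-273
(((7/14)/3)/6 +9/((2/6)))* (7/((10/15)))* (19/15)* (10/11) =129409/396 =326.79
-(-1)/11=1/11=0.09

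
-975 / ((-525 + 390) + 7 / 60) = 58500 / 8093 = 7.23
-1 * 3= -3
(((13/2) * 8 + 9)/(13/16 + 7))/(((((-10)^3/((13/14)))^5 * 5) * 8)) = -22648873/168070000000000000000000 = -0.00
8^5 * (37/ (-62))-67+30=-607355/ 31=-19592.10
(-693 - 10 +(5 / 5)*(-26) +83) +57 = -589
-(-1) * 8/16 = 1/2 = 0.50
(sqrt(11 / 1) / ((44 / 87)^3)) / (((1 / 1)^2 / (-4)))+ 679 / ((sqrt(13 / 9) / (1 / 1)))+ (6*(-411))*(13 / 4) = -16029 / 2 - 658503*sqrt(11) / 21296+ 2037*sqrt(13) / 13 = -7552.09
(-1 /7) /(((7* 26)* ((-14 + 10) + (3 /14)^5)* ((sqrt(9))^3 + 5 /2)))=10976 /1649857651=0.00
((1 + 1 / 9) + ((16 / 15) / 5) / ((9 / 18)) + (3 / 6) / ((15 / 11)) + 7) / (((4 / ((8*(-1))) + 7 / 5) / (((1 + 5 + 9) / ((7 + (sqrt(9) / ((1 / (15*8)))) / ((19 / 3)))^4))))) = 0.00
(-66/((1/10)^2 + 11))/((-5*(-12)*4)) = -55/2202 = -0.02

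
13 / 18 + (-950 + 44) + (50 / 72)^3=-42221015 / 46656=-904.94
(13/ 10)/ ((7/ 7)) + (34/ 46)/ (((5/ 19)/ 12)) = 8051/ 230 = 35.00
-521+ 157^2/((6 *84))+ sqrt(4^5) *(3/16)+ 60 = -204671/504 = -406.09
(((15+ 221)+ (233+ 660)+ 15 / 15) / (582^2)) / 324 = 565 / 54873288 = 0.00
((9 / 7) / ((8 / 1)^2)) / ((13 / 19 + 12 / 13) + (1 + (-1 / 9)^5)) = 131265927 / 17036234432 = 0.01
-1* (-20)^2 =-400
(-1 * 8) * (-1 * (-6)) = -48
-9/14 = -0.64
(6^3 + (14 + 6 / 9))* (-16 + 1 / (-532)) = -3691.10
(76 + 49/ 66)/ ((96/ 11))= 5065/ 576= 8.79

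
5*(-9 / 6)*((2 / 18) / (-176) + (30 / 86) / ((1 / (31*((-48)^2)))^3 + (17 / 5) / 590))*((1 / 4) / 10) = -12769280673763691530303 / 1125055098795502592256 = -11.35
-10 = -10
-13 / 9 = -1.44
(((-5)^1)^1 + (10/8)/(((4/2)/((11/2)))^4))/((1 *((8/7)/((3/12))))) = 14.54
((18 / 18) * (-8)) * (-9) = 72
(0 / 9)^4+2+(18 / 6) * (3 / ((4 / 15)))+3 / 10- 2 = 681 / 20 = 34.05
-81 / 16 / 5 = -81 / 80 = -1.01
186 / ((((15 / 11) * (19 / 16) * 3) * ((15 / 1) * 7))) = 10912 / 29925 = 0.36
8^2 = 64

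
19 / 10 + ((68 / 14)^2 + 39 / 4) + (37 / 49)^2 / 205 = 69390309 / 1968820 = 35.24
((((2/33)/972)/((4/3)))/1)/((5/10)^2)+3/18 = 446/2673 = 0.17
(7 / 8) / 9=7 / 72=0.10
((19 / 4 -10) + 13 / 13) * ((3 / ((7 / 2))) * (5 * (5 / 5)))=-255 / 14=-18.21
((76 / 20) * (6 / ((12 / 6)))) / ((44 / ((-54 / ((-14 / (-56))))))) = -3078 / 55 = -55.96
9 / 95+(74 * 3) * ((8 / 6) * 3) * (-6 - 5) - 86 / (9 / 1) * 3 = -2792023 / 285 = -9796.57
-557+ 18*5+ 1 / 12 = -5603 / 12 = -466.92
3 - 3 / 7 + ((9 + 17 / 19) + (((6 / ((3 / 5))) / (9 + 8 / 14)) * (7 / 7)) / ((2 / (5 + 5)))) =157636 / 8911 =17.69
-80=-80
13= 13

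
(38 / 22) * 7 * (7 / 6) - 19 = -4.89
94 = 94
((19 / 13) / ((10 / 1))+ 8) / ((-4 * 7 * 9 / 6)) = -353 / 1820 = -0.19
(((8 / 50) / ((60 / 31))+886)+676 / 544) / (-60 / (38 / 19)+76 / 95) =-45253591 / 1489200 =-30.39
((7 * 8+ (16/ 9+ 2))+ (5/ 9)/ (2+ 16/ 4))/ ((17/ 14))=22631/ 459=49.31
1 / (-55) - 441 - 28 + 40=-23596 / 55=-429.02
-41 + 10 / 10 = -40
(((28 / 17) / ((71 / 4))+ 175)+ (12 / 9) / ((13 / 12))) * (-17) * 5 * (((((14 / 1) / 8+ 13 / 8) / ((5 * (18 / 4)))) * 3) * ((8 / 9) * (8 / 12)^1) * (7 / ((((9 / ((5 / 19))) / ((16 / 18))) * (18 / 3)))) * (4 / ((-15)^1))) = 413159488 / 12784473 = 32.32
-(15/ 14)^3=-3375/ 2744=-1.23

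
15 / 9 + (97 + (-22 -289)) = -637 / 3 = -212.33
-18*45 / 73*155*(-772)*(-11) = -1066170600 / 73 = -14605076.71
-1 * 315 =-315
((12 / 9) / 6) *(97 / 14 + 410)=5837 / 63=92.65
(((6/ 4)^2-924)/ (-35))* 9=33183/ 140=237.02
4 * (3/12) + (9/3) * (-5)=-14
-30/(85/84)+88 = 992/17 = 58.35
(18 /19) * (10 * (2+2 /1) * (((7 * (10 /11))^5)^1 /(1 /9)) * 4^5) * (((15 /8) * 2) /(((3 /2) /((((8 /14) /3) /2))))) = 867758438.08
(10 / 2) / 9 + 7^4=21614 / 9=2401.56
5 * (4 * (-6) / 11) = -120 / 11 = -10.91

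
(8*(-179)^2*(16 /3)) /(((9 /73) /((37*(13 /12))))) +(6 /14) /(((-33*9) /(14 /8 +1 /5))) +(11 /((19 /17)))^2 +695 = 20014865374069289 /45031140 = 444467214.78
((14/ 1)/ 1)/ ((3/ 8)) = 37.33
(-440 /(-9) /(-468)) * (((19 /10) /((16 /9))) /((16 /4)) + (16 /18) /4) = -31009 /606528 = -0.05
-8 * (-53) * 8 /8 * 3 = 1272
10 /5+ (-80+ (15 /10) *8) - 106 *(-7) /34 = -44.18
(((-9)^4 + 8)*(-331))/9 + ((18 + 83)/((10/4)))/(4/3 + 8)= -152201003/630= -241588.89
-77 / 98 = -11 / 14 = -0.79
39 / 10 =3.90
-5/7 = -0.71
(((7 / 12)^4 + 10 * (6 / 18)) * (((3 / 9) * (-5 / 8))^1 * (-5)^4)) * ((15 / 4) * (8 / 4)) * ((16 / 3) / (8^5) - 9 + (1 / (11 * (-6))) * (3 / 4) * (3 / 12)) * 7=212265.01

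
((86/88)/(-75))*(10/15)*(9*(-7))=301/550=0.55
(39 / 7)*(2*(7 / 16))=39 / 8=4.88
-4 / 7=-0.57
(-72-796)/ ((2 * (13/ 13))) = -434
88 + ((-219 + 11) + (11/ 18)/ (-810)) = -1749611/ 14580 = -120.00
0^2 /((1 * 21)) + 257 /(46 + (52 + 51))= 257 /149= 1.72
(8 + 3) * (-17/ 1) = -187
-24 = -24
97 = 97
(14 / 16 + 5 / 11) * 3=351 / 88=3.99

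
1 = 1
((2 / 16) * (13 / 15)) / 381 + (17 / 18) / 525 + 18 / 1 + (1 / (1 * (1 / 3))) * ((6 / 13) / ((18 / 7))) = 1157074613 / 62407800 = 18.54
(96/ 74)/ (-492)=-4/ 1517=-0.00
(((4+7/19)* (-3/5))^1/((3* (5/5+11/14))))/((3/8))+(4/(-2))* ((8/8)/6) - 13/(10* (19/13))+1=-21767/14250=-1.53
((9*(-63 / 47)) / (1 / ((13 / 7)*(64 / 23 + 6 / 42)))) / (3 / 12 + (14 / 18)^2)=-160692012 / 2096059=-76.66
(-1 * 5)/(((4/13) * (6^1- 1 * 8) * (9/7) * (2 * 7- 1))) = 35/72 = 0.49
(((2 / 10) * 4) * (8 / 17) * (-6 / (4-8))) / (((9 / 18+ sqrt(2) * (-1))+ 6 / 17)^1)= -3264 * sqrt(2) / 7355-2784 / 7355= -1.01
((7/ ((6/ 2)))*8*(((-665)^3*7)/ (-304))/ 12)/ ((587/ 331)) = 251035654625/ 42264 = 5939704.11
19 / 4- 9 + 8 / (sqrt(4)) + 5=19 / 4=4.75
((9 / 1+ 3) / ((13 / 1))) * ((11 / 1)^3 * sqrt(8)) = 31944 * sqrt(2) / 13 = 3475.05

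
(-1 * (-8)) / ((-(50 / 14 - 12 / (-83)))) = -4648 / 2159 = -2.15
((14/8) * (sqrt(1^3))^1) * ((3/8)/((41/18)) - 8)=-8995/656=-13.71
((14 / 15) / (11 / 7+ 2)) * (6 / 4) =49 / 125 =0.39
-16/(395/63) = -1008/395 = -2.55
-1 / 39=-0.03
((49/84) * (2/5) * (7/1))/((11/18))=147/55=2.67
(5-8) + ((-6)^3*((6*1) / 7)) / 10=-753 / 35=-21.51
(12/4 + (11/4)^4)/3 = 15409/768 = 20.06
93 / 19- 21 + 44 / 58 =-8456 / 551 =-15.35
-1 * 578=-578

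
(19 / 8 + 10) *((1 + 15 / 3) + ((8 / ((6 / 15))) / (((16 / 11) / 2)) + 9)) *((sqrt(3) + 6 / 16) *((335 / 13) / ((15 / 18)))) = 5074245 / 832 + 1691415 *sqrt(3) / 104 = 34268.24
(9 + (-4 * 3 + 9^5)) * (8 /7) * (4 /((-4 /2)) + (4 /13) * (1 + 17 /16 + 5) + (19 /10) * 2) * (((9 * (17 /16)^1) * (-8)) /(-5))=717858558 /175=4102048.90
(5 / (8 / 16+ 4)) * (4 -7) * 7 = -70 / 3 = -23.33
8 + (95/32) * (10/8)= 1499/128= 11.71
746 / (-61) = -746 / 61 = -12.23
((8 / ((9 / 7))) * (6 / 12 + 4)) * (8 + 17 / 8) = 567 / 2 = 283.50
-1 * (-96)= 96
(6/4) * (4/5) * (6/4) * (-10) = -18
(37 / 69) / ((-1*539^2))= -37 / 20045949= -0.00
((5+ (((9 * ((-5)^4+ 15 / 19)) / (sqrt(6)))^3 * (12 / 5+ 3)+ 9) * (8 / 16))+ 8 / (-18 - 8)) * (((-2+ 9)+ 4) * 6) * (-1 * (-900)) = 7098300 / 13+ 5459096866859955000 * sqrt(6) / 6859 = 1949555588858203.37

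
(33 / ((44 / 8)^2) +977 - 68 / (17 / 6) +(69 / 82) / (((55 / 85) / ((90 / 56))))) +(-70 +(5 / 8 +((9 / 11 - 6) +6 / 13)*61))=98312705 / 164164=598.87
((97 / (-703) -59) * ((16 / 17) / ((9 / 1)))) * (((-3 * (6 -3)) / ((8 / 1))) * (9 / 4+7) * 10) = 207870 / 323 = 643.56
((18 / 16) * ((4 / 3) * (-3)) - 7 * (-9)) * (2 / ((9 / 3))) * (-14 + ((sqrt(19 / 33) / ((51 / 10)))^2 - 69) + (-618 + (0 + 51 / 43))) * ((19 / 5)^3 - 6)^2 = -1253069647150524008 / 19223015625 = -65185903.79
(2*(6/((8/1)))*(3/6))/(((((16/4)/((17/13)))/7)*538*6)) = 119/223808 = 0.00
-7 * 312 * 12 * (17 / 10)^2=-1893528 / 25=-75741.12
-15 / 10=-3 / 2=-1.50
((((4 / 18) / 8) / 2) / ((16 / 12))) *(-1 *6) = -1 / 16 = -0.06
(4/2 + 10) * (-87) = -1044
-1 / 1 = -1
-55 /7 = -7.86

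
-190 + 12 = -178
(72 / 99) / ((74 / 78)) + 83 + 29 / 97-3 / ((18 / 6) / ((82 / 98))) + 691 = 774.23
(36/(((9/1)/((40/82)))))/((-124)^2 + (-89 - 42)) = 16/125009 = 0.00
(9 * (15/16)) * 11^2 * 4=16335/4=4083.75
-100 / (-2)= 50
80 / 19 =4.21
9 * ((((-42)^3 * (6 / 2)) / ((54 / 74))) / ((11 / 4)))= -10965024 / 11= -996820.36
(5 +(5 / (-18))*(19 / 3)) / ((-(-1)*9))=175 / 486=0.36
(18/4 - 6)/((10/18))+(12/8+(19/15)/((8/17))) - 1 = 59/120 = 0.49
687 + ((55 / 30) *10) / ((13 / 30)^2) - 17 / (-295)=39120758 / 49855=784.69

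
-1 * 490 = -490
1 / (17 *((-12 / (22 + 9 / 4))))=-97 / 816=-0.12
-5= -5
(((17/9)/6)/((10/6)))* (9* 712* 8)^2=496399564.80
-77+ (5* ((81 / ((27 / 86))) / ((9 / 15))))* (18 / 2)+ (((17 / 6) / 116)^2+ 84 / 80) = 46683292469 / 2422080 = 19274.05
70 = 70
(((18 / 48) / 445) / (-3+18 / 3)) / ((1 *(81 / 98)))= 49 / 144180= 0.00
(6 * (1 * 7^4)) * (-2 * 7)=-201684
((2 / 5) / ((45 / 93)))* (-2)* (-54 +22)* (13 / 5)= 51584 / 375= 137.56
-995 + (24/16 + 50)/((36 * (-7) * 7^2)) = -995.00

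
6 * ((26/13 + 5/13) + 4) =498/13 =38.31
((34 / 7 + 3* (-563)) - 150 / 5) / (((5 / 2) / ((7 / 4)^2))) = -83993 / 40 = -2099.82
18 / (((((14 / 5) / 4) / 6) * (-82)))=-540 / 287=-1.88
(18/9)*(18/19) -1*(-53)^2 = -53335/19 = -2807.11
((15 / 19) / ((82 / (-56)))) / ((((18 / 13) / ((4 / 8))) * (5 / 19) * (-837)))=91 / 102951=0.00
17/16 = 1.06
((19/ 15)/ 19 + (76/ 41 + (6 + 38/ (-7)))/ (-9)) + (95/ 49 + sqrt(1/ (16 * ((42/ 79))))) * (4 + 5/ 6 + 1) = 5 * sqrt(3318)/ 144 + 95629/ 8610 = 13.11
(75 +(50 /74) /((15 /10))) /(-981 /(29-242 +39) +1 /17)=8257750 /623487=13.24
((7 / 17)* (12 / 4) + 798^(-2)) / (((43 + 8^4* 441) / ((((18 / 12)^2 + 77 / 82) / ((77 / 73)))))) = 0.00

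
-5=-5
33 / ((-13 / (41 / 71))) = -1353 / 923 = -1.47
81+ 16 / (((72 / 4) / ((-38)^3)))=-438247 / 9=-48694.11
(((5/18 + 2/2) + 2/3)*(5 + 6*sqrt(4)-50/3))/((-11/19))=-665/594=-1.12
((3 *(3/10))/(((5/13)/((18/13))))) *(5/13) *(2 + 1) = 243/65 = 3.74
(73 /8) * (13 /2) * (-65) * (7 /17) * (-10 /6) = 2158975 /816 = 2645.80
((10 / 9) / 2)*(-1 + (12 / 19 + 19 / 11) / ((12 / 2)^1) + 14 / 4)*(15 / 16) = 22675 / 15048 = 1.51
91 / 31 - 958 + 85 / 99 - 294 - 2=-3836882 / 3069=-1250.21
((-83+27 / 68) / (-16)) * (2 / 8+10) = 52.92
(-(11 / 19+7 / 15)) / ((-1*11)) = 298 / 3135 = 0.10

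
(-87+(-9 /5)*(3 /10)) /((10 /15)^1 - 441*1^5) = 13131 /66050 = 0.20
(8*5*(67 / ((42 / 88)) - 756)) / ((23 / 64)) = -33095680 / 483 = -68521.08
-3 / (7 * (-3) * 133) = 1 / 931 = 0.00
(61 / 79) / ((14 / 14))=61 / 79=0.77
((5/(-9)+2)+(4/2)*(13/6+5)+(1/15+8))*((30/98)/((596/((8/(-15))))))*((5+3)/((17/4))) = -68672/5585265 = -0.01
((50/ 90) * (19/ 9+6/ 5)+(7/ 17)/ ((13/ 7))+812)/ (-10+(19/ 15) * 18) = 63.60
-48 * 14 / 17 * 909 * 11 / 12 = -559944 / 17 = -32937.88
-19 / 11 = -1.73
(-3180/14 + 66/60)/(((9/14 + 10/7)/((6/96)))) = -15823/2320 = -6.82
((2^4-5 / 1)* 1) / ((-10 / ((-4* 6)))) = 132 / 5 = 26.40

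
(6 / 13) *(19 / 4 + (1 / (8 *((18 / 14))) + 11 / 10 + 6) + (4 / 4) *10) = 7901 / 780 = 10.13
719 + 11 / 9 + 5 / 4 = 25973 / 36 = 721.47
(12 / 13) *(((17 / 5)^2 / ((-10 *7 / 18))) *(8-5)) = -93636 / 11375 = -8.23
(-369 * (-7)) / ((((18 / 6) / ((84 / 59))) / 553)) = 39995172 / 59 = 677884.27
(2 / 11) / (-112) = -1 / 616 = -0.00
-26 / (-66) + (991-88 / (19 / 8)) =598372 / 627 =954.34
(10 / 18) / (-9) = -5 / 81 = -0.06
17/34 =1/2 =0.50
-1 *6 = -6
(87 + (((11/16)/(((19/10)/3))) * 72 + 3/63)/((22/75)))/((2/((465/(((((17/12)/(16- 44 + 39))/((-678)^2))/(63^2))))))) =376196848730289720/323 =1164696126099968.17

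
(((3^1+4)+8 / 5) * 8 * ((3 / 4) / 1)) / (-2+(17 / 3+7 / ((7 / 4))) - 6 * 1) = 30.96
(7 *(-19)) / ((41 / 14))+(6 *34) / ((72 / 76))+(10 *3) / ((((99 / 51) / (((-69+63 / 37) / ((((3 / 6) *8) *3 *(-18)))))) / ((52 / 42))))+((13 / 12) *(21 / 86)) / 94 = 17937016887313 / 101982667248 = 175.88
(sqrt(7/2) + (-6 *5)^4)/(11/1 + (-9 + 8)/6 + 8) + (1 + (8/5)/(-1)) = 3 *sqrt(14)/113 + 24299661/565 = 43008.35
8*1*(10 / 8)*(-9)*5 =-450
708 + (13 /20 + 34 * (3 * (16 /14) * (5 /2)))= 140011 /140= 1000.08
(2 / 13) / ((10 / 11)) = 11 / 65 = 0.17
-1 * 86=-86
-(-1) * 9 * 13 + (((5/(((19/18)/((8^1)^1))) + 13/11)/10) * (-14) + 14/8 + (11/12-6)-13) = 144083/3135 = 45.96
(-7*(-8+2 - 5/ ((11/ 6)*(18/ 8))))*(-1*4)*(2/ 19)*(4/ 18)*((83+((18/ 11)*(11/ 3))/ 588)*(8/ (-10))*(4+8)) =7080704/ 1881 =3764.33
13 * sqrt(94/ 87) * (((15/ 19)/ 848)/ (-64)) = -65 * sqrt(8178)/ 29903872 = -0.00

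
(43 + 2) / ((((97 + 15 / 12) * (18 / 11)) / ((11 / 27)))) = 0.11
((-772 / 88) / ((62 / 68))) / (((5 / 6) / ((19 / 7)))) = -374034 / 11935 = -31.34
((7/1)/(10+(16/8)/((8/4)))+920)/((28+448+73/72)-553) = -729144/60181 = -12.12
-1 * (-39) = 39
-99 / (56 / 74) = -3663 / 28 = -130.82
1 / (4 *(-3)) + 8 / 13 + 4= 707 / 156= 4.53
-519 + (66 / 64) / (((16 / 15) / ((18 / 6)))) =-264243 / 512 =-516.10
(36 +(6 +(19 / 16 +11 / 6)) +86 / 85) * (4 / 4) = 187813 / 4080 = 46.03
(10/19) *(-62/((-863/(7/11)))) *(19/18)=2170/85437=0.03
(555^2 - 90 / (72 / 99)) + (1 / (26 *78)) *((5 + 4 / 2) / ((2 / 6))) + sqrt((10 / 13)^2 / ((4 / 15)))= 5 *sqrt(15) / 13 + 52035313 / 169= 307902.75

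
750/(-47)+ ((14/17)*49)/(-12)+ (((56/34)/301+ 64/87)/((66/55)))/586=-19.32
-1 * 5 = -5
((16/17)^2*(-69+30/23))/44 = -99648/73117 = -1.36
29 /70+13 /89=3491 /6230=0.56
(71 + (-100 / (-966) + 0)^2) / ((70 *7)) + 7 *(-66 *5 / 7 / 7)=-5372409881 / 114311610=-47.00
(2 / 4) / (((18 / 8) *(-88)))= -1 / 396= -0.00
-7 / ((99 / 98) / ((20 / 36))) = -3430 / 891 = -3.85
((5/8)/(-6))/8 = -5/384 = -0.01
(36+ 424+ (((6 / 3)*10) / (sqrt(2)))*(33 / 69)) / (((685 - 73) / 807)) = 14795*sqrt(2) / 2346+ 30935 / 51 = 615.49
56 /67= 0.84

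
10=10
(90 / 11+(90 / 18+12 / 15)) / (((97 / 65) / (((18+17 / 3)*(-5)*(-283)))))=1004348605 / 3201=313760.89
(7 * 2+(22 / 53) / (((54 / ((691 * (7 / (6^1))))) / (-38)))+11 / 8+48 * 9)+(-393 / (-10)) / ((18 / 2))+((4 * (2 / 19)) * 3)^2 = 13504919719 / 61990920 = 217.85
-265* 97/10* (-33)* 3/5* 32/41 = 8143344/205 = 39723.63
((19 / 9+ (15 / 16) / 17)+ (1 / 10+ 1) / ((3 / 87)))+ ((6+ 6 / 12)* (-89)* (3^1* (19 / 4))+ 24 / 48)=-100478879 / 12240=-8209.06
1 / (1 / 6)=6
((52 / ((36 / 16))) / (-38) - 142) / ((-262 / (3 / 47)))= 0.03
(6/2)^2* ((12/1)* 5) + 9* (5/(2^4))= 8685/16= 542.81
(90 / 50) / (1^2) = 9 / 5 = 1.80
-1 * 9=-9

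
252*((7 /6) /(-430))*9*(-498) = 3064.44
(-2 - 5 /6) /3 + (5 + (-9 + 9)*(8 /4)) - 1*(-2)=109 /18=6.06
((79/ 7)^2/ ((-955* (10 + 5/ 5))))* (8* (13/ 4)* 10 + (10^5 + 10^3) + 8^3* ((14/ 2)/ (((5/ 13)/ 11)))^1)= -6358405692/ 2573725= -2470.51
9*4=36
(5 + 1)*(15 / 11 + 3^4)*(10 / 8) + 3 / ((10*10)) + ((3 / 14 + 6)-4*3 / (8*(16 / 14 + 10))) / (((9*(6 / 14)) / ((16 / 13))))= 3110446279 / 5019300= 619.70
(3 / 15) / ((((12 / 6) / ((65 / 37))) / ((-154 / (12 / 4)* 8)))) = -8008 / 111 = -72.14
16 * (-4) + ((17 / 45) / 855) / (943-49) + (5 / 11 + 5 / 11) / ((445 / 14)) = -2154193379557 / 33674320350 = -63.97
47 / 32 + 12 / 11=901 / 352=2.56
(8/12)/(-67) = -2/201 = -0.01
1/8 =0.12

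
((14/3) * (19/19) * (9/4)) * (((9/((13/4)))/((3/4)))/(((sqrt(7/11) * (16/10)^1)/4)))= 180 * sqrt(77)/13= 121.50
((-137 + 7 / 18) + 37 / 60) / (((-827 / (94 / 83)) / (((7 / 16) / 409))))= 8053591 / 40426803360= 0.00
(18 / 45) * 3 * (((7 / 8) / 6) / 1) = 7 / 40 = 0.18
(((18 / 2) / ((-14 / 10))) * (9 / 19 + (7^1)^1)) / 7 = -6390 / 931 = -6.86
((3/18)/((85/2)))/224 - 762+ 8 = -754.00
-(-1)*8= 8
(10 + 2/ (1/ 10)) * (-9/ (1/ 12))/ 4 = -810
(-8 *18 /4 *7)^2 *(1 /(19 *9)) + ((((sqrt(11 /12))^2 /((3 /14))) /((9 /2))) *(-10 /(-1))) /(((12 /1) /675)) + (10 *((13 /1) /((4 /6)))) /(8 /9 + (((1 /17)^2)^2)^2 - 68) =260292188209909571 /288193652613882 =903.19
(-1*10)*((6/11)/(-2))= 30/11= 2.73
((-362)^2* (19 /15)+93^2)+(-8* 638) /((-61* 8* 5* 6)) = 31958830 /183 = 174638.42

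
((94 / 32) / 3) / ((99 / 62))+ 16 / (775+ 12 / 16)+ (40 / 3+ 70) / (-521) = 1820309335 / 3841191288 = 0.47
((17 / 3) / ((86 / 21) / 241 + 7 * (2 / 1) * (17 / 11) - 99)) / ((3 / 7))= -2208283 / 12917895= -0.17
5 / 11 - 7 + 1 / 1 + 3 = -28 / 11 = -2.55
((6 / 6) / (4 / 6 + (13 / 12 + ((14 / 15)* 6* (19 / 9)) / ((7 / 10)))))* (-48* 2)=-3456 / 671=-5.15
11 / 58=0.19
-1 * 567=-567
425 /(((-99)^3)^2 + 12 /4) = 425 /941480149404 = 0.00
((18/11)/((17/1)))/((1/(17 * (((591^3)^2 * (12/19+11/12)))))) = 45125377223658988419/418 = 107955447903490402.92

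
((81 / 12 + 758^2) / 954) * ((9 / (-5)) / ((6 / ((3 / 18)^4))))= -2298283 / 16485120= -0.14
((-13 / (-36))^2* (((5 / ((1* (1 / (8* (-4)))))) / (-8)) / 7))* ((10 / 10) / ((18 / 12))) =845 / 3402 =0.25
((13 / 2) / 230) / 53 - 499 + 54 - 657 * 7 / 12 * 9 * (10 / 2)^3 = -5261219231 / 12190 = -431601.25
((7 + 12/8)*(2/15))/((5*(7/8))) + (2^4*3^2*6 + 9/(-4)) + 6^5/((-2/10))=-79837781/2100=-38017.99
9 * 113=1017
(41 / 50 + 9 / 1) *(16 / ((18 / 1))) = 1964 / 225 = 8.73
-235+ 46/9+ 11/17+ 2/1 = -34768/153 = -227.24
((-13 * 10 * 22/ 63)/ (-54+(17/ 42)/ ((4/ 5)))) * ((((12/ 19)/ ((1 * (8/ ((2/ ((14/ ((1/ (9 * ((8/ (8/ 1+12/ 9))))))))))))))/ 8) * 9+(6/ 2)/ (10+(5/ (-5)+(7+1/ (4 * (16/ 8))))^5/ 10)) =6380402665/ 1478576352209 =0.00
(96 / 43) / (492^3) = 1 / 53344854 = 0.00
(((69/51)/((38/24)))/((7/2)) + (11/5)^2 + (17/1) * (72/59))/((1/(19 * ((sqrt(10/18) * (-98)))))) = -1205989106 * sqrt(5)/75225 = -35848.10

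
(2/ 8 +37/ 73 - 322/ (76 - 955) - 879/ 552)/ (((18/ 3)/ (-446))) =1235400599/ 35420184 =34.88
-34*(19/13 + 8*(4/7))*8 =-149328/91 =-1640.97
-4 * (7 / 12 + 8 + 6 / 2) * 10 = -1390 / 3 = -463.33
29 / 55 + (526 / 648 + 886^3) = 12393925069781 / 17820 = 695506457.34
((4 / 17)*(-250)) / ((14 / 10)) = -5000 / 119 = -42.02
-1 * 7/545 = -7/545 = -0.01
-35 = -35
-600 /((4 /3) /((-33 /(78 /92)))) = 227700 /13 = 17515.38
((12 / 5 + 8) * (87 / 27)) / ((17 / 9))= 1508 / 85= 17.74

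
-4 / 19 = -0.21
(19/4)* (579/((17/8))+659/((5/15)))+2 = 726715/68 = 10686.99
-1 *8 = -8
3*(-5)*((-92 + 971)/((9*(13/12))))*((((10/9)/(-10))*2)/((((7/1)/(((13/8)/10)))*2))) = 293/84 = 3.49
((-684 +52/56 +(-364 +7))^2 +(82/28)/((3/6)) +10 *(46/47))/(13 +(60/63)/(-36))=269060724081/3226832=83382.32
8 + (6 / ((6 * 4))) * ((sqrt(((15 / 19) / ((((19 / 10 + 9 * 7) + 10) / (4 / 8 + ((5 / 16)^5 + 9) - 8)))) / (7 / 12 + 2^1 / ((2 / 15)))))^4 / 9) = 8.00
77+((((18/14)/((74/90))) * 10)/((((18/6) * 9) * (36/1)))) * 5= 119783/1554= 77.08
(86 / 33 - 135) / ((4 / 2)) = -4369 / 66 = -66.20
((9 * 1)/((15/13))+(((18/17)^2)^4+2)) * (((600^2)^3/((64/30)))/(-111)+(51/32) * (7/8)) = -740732896894666117190481887799/330371872405760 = -2242118529948288.40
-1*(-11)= 11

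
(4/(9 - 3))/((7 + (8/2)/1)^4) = 2/43923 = 0.00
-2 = -2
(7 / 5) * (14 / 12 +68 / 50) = 2653 / 750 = 3.54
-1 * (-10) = 10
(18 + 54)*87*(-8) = -50112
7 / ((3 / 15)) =35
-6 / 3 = -2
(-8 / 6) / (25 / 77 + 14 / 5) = -1540 / 3609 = -0.43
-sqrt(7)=-2.65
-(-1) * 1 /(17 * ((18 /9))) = 0.03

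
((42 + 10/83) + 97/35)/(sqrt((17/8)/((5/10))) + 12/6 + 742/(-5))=-381843408/1245008051- 1304110 * sqrt(17)/1245008051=-0.31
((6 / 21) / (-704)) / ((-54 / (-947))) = -947 / 133056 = -0.01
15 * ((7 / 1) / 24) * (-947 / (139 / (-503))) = 16671935 / 1112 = 14992.75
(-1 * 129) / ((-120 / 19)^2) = -15523 / 4800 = -3.23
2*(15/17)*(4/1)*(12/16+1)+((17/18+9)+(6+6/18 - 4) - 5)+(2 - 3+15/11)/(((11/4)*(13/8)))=19.71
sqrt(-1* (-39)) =sqrt(39) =6.24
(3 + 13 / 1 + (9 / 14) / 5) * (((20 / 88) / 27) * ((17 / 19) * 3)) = 0.36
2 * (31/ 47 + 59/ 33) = 7592/ 1551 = 4.89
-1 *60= -60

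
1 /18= 0.06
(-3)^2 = 9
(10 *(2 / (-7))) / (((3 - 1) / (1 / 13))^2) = -5 / 1183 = -0.00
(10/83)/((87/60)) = 200/2407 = 0.08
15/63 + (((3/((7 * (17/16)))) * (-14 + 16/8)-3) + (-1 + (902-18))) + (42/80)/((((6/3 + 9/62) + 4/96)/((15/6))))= 1017627539/1161678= 876.00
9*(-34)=-306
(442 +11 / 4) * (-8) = -3558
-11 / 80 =-0.14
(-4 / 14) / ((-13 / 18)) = 36 / 91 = 0.40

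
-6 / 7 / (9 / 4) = -8 / 21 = -0.38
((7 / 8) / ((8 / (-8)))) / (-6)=7 / 48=0.15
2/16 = 1/8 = 0.12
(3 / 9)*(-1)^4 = 1 / 3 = 0.33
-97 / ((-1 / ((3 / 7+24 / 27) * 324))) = 289836 / 7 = 41405.14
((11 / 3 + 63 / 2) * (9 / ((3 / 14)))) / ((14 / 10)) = 1055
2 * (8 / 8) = 2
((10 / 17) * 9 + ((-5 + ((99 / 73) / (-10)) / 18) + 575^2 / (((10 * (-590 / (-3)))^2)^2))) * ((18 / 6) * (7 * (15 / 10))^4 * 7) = 2816095310776798636509 / 38496371202560000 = 73152.23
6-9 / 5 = 21 / 5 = 4.20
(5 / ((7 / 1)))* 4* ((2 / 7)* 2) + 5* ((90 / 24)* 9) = 33395 / 196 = 170.38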